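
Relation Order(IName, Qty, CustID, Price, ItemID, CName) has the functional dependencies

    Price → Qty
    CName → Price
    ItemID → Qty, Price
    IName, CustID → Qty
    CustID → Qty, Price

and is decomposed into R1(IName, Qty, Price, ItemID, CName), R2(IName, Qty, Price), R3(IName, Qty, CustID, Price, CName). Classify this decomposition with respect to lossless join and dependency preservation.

Lossless test (chase): applying each FD to every pair of rows produces no changes in the tableau, so no row becomes fully distinguished — the join is lossy.
Dependency preservation: every FD's attributes lie within a single fragment, so each can be enforced locally — preserved.

lossy but dependency-preserving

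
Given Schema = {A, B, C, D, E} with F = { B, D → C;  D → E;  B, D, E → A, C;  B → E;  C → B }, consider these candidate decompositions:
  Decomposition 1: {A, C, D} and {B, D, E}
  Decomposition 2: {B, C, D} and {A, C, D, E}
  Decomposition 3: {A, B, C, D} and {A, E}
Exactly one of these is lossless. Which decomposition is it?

Decomposition 1: common = {D}, closure = {D, E} → lossy.
Decomposition 2: common = {C, D}, closure = {A, B, C, D, E} → lossless.
Decomposition 3: common = {A}, closure = {A} → lossy.

Decomposition 2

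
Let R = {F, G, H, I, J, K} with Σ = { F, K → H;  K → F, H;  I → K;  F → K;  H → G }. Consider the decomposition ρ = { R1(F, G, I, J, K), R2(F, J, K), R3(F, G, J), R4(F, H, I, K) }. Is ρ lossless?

Yes

Chase test. Columns are F, G, H, I, J, K; row i has aⱼ where attribute j ∈ Ri, else bᵢⱼ.
Initial tableau (one row per fragment):
  row 1: a1 a2 b13 a4 a5 a6
  row 2: a1 b22 b23 b24 a5 a6
  row 3: a1 a2 b33 b34 a5 b36
  row 4: a1 b42 a3 a4 b45 a6
Rows 1 and 2 agree on F, K; apply F, K→H and equate their H entries.
Rows 1 and 4 agree on F, K; apply F, K→H and equate their H entries.
Rows 1 and 3 agree on F; apply F→K and equate their K entries.
Rows 1 and 2 agree on H; apply H→G and equate their G entries.
Rows 1 and 4 agree on H; apply H→G and equate their G entries.
Rows 1 and 3 agree on F, K; apply F, K→H and equate their H entries.
Row 1 is now all distinguished symbols — the join is lossless.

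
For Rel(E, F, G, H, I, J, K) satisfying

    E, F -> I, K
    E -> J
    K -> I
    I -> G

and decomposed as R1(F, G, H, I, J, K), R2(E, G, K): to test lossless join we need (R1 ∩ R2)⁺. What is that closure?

G, I, K

R1 ∩ R2 = {G, K}.
K → I applies, adding I
Closure: {G, I, K}.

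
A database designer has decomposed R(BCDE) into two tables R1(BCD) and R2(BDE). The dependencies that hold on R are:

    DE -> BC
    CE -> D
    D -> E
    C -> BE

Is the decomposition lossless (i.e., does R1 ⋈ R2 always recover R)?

Yes

Common attributes: R1 ∩ R2 = {BD}.
Closure of {BD}: D → E applies, adding E; DE → BC applies, adding C. So (BD)⁺ = {BCDE}.
This closure contains every attribute of R1, so R1 ∩ R2 → R1. The join is lossless.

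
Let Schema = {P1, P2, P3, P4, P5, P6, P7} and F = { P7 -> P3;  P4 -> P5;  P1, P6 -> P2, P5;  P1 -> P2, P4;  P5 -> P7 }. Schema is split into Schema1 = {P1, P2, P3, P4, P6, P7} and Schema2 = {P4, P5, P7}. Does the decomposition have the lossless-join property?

Yes

Common attributes: Schema1 ∩ Schema2 = {P4, P7}.
Closure of {P4, P7}: P7 → P3 applies, adding P3; P4 → P5 applies, adding P5. So (P4, P7)⁺ = {P3, P4, P5, P7}.
This closure contains every attribute of Schema2, so Schema1 ∩ Schema2 → Schema2. The join is lossless.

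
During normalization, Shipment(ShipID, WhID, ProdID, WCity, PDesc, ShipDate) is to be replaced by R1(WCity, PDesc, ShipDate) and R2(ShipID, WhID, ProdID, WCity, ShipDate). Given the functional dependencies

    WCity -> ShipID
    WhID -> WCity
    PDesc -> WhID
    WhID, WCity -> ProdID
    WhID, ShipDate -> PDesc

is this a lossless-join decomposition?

Common attributes: R1 ∩ R2 = {WCity, ShipDate}.
Closure of {WCity, ShipDate}: WCity → ShipID applies, adding ShipID. So (WCity, ShipDate)⁺ = {ShipID, WCity, ShipDate}.
The closure contains neither all of R1 = {WCity, PDesc, ShipDate} nor all of R2 = {ShipID, WhID, ProdID, WCity, ShipDate}, so the common attributes are not a superkey of either fragment. The join is lossy.

No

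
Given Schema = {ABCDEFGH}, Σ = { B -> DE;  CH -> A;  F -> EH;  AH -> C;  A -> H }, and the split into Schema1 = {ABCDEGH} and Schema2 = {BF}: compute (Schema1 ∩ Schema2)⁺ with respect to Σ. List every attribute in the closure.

BDE

Schema1 ∩ Schema2 = {B}.
B → DE applies, adding DE
Closure: {BDE}.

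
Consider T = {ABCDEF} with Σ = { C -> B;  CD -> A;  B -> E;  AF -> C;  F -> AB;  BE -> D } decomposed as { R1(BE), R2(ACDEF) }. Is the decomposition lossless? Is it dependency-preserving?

Lossless test: (E)⁺ = {E}, which is a superkey of neither fragment — lossy.
Dependency preservation: the restricted closure of {C} across the fragments never reaches {B}, so C → B cannot be enforced without a join — not preserved.

lossy and not dependency-preserving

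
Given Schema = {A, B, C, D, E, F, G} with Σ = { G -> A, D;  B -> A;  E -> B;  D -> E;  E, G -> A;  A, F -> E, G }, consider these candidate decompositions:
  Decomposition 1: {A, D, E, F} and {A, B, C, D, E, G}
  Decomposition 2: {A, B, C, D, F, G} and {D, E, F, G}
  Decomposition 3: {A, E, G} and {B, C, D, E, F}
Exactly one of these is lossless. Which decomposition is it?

Decomposition 1: common = {A, D, E}, closure = {A, B, D, E} → lossy.
Decomposition 2: common = {D, F, G}, closure = {A, B, D, E, F, G} → lossless.
Decomposition 3: common = {E}, closure = {A, B, E} → lossy.

Decomposition 2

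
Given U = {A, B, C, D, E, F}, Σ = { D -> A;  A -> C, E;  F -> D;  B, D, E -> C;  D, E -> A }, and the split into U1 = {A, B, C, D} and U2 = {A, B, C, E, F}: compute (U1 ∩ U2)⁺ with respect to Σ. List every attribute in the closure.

U1 ∩ U2 = {A, B, C}.
A → C, E applies, adding E
Closure: {A, B, C, E}.

A, B, C, E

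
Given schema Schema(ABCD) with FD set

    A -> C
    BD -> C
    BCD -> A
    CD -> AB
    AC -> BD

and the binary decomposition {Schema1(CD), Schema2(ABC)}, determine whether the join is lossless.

Common attributes: Schema1 ∩ Schema2 = {C}.
No dependency enlarges {C}, so (C)⁺ = {C}.
The closure contains neither all of Schema1 = {CD} nor all of Schema2 = {ABC}, so the common attributes are not a superkey of either fragment. The join is lossy.

No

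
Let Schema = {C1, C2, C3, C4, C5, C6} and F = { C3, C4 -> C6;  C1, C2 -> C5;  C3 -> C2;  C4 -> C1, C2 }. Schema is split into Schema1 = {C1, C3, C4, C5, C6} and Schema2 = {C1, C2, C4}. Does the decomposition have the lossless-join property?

Yes

Common attributes: Schema1 ∩ Schema2 = {C1, C4}.
Closure of {C1, C4}: C4 → C1, C2 applies, adding C2; C1, C2 → C5 applies, adding C5. So (C1, C4)⁺ = {C1, C2, C4, C5}.
This closure contains every attribute of Schema2, so Schema1 ∩ Schema2 → Schema2. The join is lossless.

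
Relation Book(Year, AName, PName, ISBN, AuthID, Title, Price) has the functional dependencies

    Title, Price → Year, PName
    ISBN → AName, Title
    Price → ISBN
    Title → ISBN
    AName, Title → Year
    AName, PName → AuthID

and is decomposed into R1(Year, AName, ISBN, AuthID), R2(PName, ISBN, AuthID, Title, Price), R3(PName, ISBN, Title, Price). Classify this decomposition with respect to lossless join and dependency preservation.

lossless but not dependency-preserving

Lossless test (chase): Rows 2 and 3 agree on Title, Price; apply Title, Price→Year, PName and equate their Year, PName entries. Rows 1 and 2 agree on ISBN; apply ISBN→AName, Title and equate their AName, Title entries. Rows 1 and 3 agree on ISBN; apply ISBN→AName, Title and equate their AName, Title entries. Rows 1 and 2 agree on AName, Title; apply AName, Title→Year and equate their Year entries. Rows 2 and 3 agree on AName, PName; apply AName, PName→AuthID and equate their AuthID entries. Row 2 is now all distinguished symbols — the join is lossless.
Dependency preservation: the restricted closure of {AName, PName} across the fragments never reaches {AuthID}, so AName, PName → AuthID cannot be enforced without a join — not preserved.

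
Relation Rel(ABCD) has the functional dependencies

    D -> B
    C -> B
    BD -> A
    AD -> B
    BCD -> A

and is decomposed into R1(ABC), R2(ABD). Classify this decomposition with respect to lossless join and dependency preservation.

lossy but dependency-preserving

Lossless test: (AB)⁺ = {AB}, which is a superkey of neither fragment — lossy.
Dependency preservation: BCD → A is not contained in any single fragment, but the restricted closure of its left-hand side across the fragments still reaches the right-hand side; the remaining FDs each lie inside some fragment. All dependencies are preserved.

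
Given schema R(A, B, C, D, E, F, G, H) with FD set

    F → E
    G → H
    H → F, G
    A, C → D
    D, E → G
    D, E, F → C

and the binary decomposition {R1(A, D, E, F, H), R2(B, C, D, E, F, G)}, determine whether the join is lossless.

No

Common attributes: R1 ∩ R2 = {D, E, F}.
Closure of {D, E, F}: D, E → G applies, adding G; D, E, F → C applies, adding C; G → H applies, adding H. So (D, E, F)⁺ = {C, D, E, F, G, H}.
The closure contains neither all of R1 = {A, D, E, F, H} nor all of R2 = {B, C, D, E, F, G}, so the common attributes are not a superkey of either fragment. The join is lossy.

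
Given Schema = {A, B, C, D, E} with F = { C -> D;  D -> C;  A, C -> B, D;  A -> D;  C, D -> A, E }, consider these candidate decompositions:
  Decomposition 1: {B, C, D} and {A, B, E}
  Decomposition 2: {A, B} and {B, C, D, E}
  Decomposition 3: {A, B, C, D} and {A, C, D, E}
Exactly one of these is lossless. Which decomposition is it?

Decomposition 3

Decomposition 1: common = {B}, closure = {B} → lossy.
Decomposition 2: common = {B}, closure = {B} → lossy.
Decomposition 3: common = {A, C, D}, closure = {A, B, C, D, E} → lossless.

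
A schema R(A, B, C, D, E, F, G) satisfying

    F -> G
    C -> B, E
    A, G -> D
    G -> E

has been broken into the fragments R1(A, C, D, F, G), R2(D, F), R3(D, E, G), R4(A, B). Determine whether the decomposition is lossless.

Chase test. Columns are A, B, C, D, E, F, G; row i has aⱼ where attribute j ∈ Ri, else bᵢⱼ.
Initial tableau (one row per fragment):
  row 1: a1 b12 a3 a4 b15 a6 a7
  row 2: b21 b22 b23 a4 b25 a6 b27
  row 3: b31 b32 b33 a4 a5 b36 a7
  row 4: a1 a2 b43 b44 b45 b46 b47
Rows 1 and 2 agree on F; apply F→G and equate their G entries.
Rows 1 and 2 agree on G; apply G→E and equate their E entries.
Rows 1 and 3 agree on G; apply G→E and equate their E entries.
No row becomes fully distinguished — the join is lossy.

No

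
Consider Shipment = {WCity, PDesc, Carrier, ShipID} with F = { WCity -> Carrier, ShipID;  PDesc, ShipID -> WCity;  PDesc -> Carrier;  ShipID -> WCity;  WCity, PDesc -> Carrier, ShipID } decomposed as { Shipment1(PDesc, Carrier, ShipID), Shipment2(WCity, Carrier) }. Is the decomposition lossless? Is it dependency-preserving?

lossy and not dependency-preserving

Lossless test: (Carrier)⁺ = {Carrier}, which is a superkey of neither fragment — lossy.
Dependency preservation: the restricted closure of {WCity} across the fragments never reaches {Carrier, ShipID}, so WCity → Carrier, ShipID cannot be enforced without a join — not preserved.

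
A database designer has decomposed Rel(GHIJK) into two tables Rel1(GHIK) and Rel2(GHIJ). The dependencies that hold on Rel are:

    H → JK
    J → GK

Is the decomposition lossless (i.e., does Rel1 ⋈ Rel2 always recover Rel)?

Common attributes: Rel1 ∩ Rel2 = {GHI}.
Closure of {GHI}: H → JK applies, adding JK. So (GHI)⁺ = {GHIJK}.
This closure contains every attribute of Rel1, so Rel1 ∩ Rel2 → Rel1. The join is lossless.

Yes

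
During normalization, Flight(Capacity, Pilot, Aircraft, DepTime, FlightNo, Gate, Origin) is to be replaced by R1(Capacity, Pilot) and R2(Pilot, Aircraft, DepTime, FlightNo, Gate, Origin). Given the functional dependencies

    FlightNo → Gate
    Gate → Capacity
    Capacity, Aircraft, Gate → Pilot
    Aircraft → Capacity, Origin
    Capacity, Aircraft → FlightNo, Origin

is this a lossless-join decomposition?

No

Common attributes: R1 ∩ R2 = {Pilot}.
No dependency enlarges {Pilot}, so (Pilot)⁺ = {Pilot}.
The closure contains neither all of R1 = {Capacity, Pilot} nor all of R2 = {Pilot, Aircraft, DepTime, FlightNo, Gate, Origin}, so the common attributes are not a superkey of either fragment. The join is lossy.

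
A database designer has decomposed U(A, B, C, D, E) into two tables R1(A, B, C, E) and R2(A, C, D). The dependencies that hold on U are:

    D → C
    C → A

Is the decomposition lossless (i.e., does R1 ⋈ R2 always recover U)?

Common attributes: R1 ∩ R2 = {A, C}.
No dependency enlarges {A, C}, so (A, C)⁺ = {A, C}.
The closure contains neither all of R1 = {A, B, C, E} nor all of R2 = {A, C, D}, so the common attributes are not a superkey of either fragment. The join is lossy.

No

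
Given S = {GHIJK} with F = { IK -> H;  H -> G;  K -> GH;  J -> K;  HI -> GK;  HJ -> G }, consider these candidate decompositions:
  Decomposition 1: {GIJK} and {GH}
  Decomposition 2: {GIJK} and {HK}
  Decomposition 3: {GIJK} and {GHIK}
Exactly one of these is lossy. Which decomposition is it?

Decomposition 1

Decomposition 1: common = {G}, closure = {G} → lossy.
Decomposition 2: common = {K}, closure = {GHK} → lossless.
Decomposition 3: common = {GIK}, closure = {GHIK} → lossless.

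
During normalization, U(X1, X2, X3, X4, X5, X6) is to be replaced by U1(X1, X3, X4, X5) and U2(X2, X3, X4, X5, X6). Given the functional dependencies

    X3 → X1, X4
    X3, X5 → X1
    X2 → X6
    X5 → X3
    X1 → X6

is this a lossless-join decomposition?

Common attributes: U1 ∩ U2 = {X3, X4, X5}.
Closure of {X3, X4, X5}: X3 → X1, X4 applies, adding X1; X1 → X6 applies, adding X6. So (X3, X4, X5)⁺ = {X1, X3, X4, X5, X6}.
This closure contains every attribute of U1, so U1 ∩ U2 → U1. The join is lossless.

Yes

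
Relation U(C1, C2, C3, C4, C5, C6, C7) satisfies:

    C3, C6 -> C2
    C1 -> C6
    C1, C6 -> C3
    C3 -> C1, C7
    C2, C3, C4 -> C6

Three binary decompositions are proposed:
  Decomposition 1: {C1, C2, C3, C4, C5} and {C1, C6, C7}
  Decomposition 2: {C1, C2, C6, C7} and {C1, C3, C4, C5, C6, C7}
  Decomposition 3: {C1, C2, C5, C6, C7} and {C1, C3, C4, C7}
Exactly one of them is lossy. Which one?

Decomposition 3

Decomposition 1: common = {C1}, closure = {C1, C2, C3, C6, C7} → lossless.
Decomposition 2: common = {C1, C6, C7}, closure = {C1, C2, C3, C6, C7} → lossless.
Decomposition 3: common = {C1, C7}, closure = {C1, C2, C3, C6, C7} → lossy.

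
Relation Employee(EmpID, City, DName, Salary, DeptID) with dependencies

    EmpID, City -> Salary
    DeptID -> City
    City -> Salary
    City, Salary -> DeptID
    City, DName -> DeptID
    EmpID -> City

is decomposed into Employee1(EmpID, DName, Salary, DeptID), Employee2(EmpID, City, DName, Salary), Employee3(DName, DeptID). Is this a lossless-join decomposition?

Yes

Chase test. Columns are EmpID, City, DName, Salary, DeptID; row i has aⱼ where attribute j ∈ Employeei, else bᵢⱼ.
Initial tableau (one row per fragment):
  row 1: a1 b12 a3 a4 a5
  row 2: a1 a2 a3 a4 b25
  row 3: b31 b32 a3 b34 a5
Rows 1 and 3 agree on DeptID; apply DeptID→City and equate their City entries.
Rows 1 and 3 agree on City; apply City→Salary and equate their Salary entries.
Rows 1 and 2 agree on EmpID; apply EmpID→City and equate their City entries.
Rows 1 and 2 agree on City, Salary; apply City, Salary→DeptID and equate their DeptID entries.
Row 1 is now all distinguished symbols — the join is lossless.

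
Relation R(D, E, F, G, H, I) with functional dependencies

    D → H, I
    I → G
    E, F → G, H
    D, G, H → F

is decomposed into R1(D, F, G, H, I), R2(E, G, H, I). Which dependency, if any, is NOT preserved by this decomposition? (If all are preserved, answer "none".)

E, F → G, H

Check E, F → G, H: no single fragment contains all of {E, F, G, H}, and the restricted closure of {E, F} across the fragments never reaches {G, H}.
D → H, I is preserved.
I → G is preserved.
D, G, H → F is preserved.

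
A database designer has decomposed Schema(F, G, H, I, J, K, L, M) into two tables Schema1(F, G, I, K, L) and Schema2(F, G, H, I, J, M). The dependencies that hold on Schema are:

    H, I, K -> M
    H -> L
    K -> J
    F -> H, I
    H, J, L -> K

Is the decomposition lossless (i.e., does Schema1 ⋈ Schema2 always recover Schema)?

Common attributes: Schema1 ∩ Schema2 = {F, G, I}.
Closure of {F, G, I}: F → H, I applies, adding H; H → L applies, adding L. So (F, G, I)⁺ = {F, G, H, I, L}.
The closure contains neither all of Schema1 = {F, G, I, K, L} nor all of Schema2 = {F, G, H, I, J, M}, so the common attributes are not a superkey of either fragment. The join is lossy.

No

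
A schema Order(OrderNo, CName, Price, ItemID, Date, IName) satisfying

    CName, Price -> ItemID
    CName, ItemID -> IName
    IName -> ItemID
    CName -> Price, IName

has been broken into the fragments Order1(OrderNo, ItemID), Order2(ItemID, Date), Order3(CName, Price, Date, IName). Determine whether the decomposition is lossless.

No

Chase test. Columns are OrderNo, CName, Price, ItemID, Date, IName; row i has aⱼ where attribute j ∈ Orderi, else bᵢⱼ.
Initial tableau (one row per fragment):
  row 1: a1 b12 b13 a4 b15 b16
  row 2: b21 b22 b23 a4 a5 b26
  row 3: b31 a2 a3 b34 a5 a6
No row becomes fully distinguished — the join is lossy.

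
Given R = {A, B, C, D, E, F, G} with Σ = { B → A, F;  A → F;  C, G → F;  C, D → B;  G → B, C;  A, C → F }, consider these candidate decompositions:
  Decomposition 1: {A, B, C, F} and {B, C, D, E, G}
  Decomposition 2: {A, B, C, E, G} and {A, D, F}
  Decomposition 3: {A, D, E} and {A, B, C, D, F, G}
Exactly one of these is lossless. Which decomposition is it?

Decomposition 1: common = {B, C}, closure = {A, B, C, F} → lossless.
Decomposition 2: common = {A}, closure = {A, F} → lossy.
Decomposition 3: common = {A, D}, closure = {A, D, F} → lossy.

Decomposition 1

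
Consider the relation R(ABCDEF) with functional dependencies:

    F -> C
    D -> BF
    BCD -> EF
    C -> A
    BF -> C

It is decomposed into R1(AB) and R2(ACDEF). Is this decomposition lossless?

Common attributes: R1 ∩ R2 = {A}.
No dependency enlarges {A}, so (A)⁺ = {A}.
The closure contains neither all of R1 = {AB} nor all of R2 = {ACDEF}, so the common attributes are not a superkey of either fragment. The join is lossy.

No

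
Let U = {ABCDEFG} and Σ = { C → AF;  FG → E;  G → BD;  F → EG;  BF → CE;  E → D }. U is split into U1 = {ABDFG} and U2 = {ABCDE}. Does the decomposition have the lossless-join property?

Common attributes: U1 ∩ U2 = {ABD}.
No dependency enlarges {ABD}, so (ABD)⁺ = {ABD}.
The closure contains neither all of U1 = {ABDFG} nor all of U2 = {ABCDE}, so the common attributes are not a superkey of either fragment. The join is lossy.

No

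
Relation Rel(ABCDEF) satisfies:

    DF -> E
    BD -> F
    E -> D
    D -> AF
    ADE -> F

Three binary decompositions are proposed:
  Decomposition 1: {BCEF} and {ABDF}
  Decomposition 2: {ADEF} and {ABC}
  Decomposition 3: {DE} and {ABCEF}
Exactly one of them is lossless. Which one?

Decomposition 3

Decomposition 1: common = {BF}, closure = {BF} → lossy.
Decomposition 2: common = {A}, closure = {A} → lossy.
Decomposition 3: common = {E}, closure = {ADEF} → lossless.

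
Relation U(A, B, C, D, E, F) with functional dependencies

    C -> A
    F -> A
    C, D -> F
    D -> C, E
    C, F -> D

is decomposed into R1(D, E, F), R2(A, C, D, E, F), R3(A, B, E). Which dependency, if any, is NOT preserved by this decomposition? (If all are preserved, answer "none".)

C → A lies within R2.
F → A lies within R2.
C, D → F lies within R2.
D → C, E lies within R2.
C, F → D lies within R2.
Every dependency is enforceable on the fragments, so the decomposition is dependency-preserving.

none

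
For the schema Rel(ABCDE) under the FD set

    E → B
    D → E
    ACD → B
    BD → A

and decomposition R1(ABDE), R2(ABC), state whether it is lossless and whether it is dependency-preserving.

lossy but dependency-preserving

Lossless test: (AB)⁺ = {AB}, which is a superkey of neither fragment — lossy.
Dependency preservation: ACD → B is not contained in any single fragment, but the restricted closure of its left-hand side across the fragments still reaches the right-hand side; the remaining FDs each lie inside some fragment. All dependencies are preserved.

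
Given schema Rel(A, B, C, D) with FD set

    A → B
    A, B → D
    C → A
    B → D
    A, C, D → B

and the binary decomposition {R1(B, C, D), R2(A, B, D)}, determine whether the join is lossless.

Common attributes: R1 ∩ R2 = {B, D}.
No dependency enlarges {B, D}, so (B, D)⁺ = {B, D}.
The closure contains neither all of R1 = {B, C, D} nor all of R2 = {A, B, D}, so the common attributes are not a superkey of either fragment. The join is lossy.

No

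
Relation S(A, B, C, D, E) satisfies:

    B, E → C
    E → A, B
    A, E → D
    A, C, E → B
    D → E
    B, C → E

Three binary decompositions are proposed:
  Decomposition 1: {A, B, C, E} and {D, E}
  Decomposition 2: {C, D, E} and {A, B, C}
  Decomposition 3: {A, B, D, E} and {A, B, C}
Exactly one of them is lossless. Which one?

Decomposition 1: common = {E}, closure = {A, B, C, D, E} → lossless.
Decomposition 2: common = {C}, closure = {C} → lossy.
Decomposition 3: common = {A, B}, closure = {A, B} → lossy.

Decomposition 1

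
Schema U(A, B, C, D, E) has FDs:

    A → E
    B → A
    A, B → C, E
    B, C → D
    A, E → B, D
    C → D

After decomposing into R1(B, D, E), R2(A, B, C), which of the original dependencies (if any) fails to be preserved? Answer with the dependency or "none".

Check C → D: no single fragment contains all of {C, D}, and the restricted closure of {C} across the fragments never reaches {D}.
A → E is preserved.
B → A is preserved.
A, B → C, E is preserved.
B, C → D is preserved.
A, E → B, D is preserved.

C → D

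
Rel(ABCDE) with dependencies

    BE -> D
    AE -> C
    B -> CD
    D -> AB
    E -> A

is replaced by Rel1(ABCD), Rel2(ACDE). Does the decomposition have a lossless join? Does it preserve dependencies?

lossless and dependency-preserving

Lossless test: (ACD)⁺ = {ABCD}, which contains all of one fragment — lossless.
Dependency preservation: BE → D is not contained in any single fragment, but the restricted closure of its left-hand side across the fragments still reaches the right-hand side; the remaining FDs each lie inside some fragment. All dependencies are preserved.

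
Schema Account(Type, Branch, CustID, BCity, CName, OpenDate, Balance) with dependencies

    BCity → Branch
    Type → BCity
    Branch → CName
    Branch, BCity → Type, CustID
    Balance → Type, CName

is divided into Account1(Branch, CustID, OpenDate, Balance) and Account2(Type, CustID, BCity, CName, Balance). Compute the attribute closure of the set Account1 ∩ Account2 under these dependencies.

Account1 ∩ Account2 = {CustID, Balance}.
Balance → Type, CName applies, adding Type, CName
Type → BCity applies, adding BCity
BCity → Branch applies, adding Branch
Closure: {Type, Branch, CustID, BCity, CName, Balance}.

Type, Branch, CustID, BCity, CName, Balance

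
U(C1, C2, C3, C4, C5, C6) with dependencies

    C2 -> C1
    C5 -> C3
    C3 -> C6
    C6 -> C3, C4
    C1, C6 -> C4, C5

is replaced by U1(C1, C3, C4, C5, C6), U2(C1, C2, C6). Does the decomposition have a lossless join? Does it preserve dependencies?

Lossless test: (C1, C6)⁺ = {C1, C3, C4, C5, C6}, which contains all of one fragment — lossless.
Dependency preservation: every FD's attributes lie within a single fragment, so each can be enforced locally — preserved.

lossless and dependency-preserving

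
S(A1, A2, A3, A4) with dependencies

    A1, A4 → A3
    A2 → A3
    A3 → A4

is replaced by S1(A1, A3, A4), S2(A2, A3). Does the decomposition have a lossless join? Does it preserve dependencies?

Lossless test: (A3)⁺ = {A3, A4}, which is a superkey of neither fragment — lossy.
Dependency preservation: every FD's attributes lie within a single fragment, so each can be enforced locally — preserved.

lossy but dependency-preserving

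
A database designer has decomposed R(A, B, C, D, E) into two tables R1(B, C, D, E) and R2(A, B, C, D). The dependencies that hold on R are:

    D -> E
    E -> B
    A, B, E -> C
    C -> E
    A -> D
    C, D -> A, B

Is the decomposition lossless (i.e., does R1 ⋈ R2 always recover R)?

Common attributes: R1 ∩ R2 = {B, C, D}.
Closure of {B, C, D}: D → E applies, adding E; C, D → A, B applies, adding A. So (B, C, D)⁺ = {A, B, C, D, E}.
This closure contains every attribute of R1, so R1 ∩ R2 → R1. The join is lossless.

Yes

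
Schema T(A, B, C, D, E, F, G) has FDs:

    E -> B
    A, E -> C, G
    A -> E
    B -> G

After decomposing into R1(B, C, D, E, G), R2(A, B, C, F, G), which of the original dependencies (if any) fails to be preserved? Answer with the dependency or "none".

A -> E

Check A → E: no single fragment contains all of {A, E}, and the restricted closure of {A} across the fragments never reaches {E}.
E → B is preserved.
A, E → C, G is preserved.
B → G is preserved.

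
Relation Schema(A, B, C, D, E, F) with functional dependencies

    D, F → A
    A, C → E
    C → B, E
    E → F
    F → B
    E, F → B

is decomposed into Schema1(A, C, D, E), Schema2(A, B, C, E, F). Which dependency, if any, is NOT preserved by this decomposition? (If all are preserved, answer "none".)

D, F → A

Check D, F → A: no single fragment contains all of {A, D, F}, and the restricted closure of {D, F} across the fragments never reaches {A}.
A, C → E is preserved.
C → B, E is preserved.
E → F is preserved.
F → B is preserved.
E, F → B is preserved.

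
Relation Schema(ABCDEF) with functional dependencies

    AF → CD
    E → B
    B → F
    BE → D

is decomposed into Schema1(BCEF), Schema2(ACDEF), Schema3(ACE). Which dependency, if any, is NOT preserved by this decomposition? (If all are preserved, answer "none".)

none

AF → CD lies within Schema2.
E → B lies within Schema1.
B → F lies within Schema1.
BE → D: restricted closure across fragments reaches D.
Every dependency is enforceable on the fragments, so the decomposition is dependency-preserving.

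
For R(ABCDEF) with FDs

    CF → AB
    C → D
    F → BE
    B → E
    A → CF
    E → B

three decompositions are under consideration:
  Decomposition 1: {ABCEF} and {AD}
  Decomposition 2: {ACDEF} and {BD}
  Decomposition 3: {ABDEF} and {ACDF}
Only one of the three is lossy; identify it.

Decomposition 2

Decomposition 1: common = {A}, closure = {ABCDEF} → lossless.
Decomposition 2: common = {D}, closure = {D} → lossy.
Decomposition 3: common = {ADF}, closure = {ABCDEF} → lossless.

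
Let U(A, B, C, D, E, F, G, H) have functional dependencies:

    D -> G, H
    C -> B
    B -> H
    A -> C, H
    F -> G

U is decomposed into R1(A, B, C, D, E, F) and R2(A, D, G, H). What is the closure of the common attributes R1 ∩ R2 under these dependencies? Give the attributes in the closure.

R1 ∩ R2 = {A, D}.
D → G, H applies, adding G, H
A → C, H applies, adding C
C → B applies, adding B
Closure: {A, B, C, D, G, H}.

A, B, C, D, G, H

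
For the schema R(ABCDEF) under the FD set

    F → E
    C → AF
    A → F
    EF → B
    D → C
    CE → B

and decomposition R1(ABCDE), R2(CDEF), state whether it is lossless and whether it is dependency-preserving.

Lossless test: (CDE)⁺ = {ABCDEF}, which contains all of one fragment — lossless.
Dependency preservation: the restricted closure of {A} across the fragments never reaches {F}, so A → F cannot be enforced without a join — not preserved.

lossless but not dependency-preserving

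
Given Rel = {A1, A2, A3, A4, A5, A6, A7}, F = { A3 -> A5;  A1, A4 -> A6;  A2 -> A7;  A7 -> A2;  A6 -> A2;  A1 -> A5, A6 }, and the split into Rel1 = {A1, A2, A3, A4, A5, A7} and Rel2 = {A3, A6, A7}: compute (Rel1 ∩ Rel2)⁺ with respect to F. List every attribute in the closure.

Rel1 ∩ Rel2 = {A3, A7}.
A3 → A5 applies, adding A5
A7 → A2 applies, adding A2
Closure: {A2, A3, A5, A7}.

A2, A3, A5, A7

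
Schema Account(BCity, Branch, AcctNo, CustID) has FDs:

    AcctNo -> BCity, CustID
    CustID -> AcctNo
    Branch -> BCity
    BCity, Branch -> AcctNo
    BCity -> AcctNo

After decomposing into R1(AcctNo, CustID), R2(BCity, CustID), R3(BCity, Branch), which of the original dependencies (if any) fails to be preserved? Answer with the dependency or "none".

none

AcctNo → BCity, CustID: restricted closure across fragments reaches BCity, CustID.
CustID → AcctNo lies within R1.
Branch → BCity lies within R3.
BCity, Branch → AcctNo: restricted closure across fragments reaches AcctNo.
BCity → AcctNo: restricted closure across fragments reaches AcctNo.
Every dependency is enforceable on the fragments, so the decomposition is dependency-preserving.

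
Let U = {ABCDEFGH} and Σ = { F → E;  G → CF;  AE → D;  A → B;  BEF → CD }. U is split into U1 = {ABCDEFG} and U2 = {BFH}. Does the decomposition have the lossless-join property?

Common attributes: U1 ∩ U2 = {BF}.
Closure of {BF}: F → E applies, adding E; BEF → CD applies, adding CD. So (BF)⁺ = {BCDEF}.
The closure contains neither all of U1 = {ABCDEFG} nor all of U2 = {BFH}, so the common attributes are not a superkey of either fragment. The join is lossy.

No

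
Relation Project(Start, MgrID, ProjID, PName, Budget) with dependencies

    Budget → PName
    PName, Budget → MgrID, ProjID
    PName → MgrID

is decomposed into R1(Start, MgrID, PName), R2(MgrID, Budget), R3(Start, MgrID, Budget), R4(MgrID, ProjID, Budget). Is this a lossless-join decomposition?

Chase test. Columns are Start, MgrID, ProjID, PName, Budget; row i has aⱼ where attribute j ∈ Ri, else bᵢⱼ.
Initial tableau (one row per fragment):
  row 1: a1 a2 b13 a4 b15
  row 2: b21 a2 b23 b24 a5
  row 3: a1 a2 b33 b34 a5
  row 4: b41 a2 a3 b44 a5
Rows 2 and 3 agree on Budget; apply Budget→PName and equate their PName entries.
Rows 2 and 4 agree on Budget; apply Budget→PName and equate their PName entries.
Rows 2 and 3 agree on PName, Budget; apply PName, Budget→MgrID, ProjID and equate their MgrID, ProjID entries.
Rows 2 and 4 agree on PName, Budget; apply PName, Budget→MgrID, ProjID and equate their MgrID, ProjID entries.
No row becomes fully distinguished — the join is lossy.

No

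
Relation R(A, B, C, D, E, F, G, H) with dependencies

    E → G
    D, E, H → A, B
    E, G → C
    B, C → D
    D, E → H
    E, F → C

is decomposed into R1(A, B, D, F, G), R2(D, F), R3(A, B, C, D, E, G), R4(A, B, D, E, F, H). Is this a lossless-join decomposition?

Yes

Chase test. Columns are A, B, C, D, E, F, G, H; row i has aⱼ where attribute j ∈ Ri, else bᵢⱼ.
Initial tableau (one row per fragment):
  row 1: a1 a2 b13 a4 b15 a6 a7 b18
  row 2: b21 b22 b23 a4 b25 a6 b27 b28
  row 3: a1 a2 a3 a4 a5 b36 a7 b38
  row 4: a1 a2 b43 a4 a5 a6 b47 a8
Rows 3 and 4 agree on E; apply E→G and equate their G entries.
Rows 3 and 4 agree on E, G; apply E, G→C and equate their C entries.
Rows 3 and 4 agree on D, E; apply D, E→H and equate their H entries.
Row 4 is now all distinguished symbols — the join is lossless.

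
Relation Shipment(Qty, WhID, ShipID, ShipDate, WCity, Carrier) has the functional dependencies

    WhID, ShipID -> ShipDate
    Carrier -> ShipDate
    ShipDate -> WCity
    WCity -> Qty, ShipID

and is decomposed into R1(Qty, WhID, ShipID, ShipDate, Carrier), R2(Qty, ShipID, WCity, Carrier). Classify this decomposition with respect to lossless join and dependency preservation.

lossless but not dependency-preserving

Lossless test: (Qty, ShipID, Carrier)⁺ = {Qty, ShipID, ShipDate, WCity, Carrier}, which contains all of one fragment — lossless.
Dependency preservation: the restricted closure of {ShipDate} across the fragments never reaches {WCity}, so ShipDate → WCity cannot be enforced without a join — not preserved.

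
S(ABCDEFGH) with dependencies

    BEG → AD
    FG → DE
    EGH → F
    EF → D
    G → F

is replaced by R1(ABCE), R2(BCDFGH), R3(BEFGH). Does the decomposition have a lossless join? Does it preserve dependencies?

lossy and not dependency-preserving

Lossless test (chase): Rows 2 and 3 agree on FG; apply FG→DE and equate their DE entries. Rows 2 and 3 agree on BEG; apply BEG→AD and equate their AD entries. No row becomes fully distinguished — the join is lossy.
Dependency preservation: the restricted closure of {BEG} across the fragments never reaches {AD}, so BEG → AD cannot be enforced without a join — not preserved.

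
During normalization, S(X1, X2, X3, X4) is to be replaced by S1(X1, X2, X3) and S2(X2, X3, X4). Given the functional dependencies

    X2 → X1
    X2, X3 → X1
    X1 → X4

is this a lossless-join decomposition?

Common attributes: S1 ∩ S2 = {X2, X3}.
Closure of {X2, X3}: X2 → X1 applies, adding X1; X1 → X4 applies, adding X4. So (X2, X3)⁺ = {X1, X2, X3, X4}.
This closure contains every attribute of S1, so S1 ∩ S2 → S1. The join is lossless.

Yes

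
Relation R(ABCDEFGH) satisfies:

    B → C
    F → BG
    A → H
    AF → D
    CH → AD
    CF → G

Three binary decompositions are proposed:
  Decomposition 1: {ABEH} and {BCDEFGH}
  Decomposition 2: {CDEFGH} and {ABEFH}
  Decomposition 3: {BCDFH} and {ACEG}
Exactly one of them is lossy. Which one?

Decomposition 3

Decomposition 1: common = {BEH}, closure = {ABCDEH} → lossless.
Decomposition 2: common = {EFH}, closure = {ABCDEFGH} → lossless.
Decomposition 3: common = {C}, closure = {C} → lossy.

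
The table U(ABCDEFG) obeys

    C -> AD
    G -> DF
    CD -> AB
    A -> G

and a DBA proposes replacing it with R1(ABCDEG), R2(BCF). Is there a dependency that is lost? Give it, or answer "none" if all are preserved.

Check G → DF: no single fragment contains all of {DFG}, and the restricted closure of {G} across the fragments never reaches {DF}.
C → AD is preserved.
CD → AB is preserved.
A → G is preserved.

G -> DF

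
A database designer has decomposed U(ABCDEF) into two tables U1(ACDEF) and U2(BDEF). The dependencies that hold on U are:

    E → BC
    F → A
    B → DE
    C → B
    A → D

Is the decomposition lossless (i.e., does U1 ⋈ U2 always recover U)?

Yes

Common attributes: U1 ∩ U2 = {DEF}.
Closure of {DEF}: E → BC applies, adding BC; F → A applies, adding A. So (DEF)⁺ = {ABCDEF}.
This closure contains every attribute of U1, so U1 ∩ U2 → U1. The join is lossless.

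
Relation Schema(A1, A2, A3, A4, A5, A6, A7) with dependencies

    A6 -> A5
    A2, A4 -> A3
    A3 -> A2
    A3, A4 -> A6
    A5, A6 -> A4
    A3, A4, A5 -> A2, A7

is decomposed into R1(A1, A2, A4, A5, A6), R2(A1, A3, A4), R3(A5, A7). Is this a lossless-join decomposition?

Chase test. Columns are A1, A2, A3, A4, A5, A6, A7; row i has aⱼ where attribute j ∈ Ri, else bᵢⱼ.
Initial tableau (one row per fragment):
  row 1: a1 a2 b13 a4 a5 a6 b17
  row 2: a1 b22 a3 a4 b25 b26 b27
  row 3: b31 b32 b33 b34 a5 b36 a7
No row becomes fully distinguished — the join is lossy.

No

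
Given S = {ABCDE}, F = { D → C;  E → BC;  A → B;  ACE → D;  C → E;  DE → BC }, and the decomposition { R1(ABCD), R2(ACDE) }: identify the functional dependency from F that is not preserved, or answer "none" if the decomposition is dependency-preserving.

D → C lies within R1.
E → BC: restricted closure across fragments reaches BC.
A → B lies within R1.
ACE → D lies within R2.
C → E lies within R2.
DE → BC: restricted closure across fragments reaches BC.
Every dependency is enforceable on the fragments, so the decomposition is dependency-preserving.

none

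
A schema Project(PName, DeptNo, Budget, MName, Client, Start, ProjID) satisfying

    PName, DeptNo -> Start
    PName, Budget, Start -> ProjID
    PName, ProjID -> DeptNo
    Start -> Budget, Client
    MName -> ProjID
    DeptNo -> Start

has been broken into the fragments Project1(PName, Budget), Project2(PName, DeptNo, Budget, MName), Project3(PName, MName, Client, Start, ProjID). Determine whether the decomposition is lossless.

Chase test. Columns are PName, DeptNo, Budget, MName, Client, Start, ProjID; row i has aⱼ where attribute j ∈ Projecti, else bᵢⱼ.
Initial tableau (one row per fragment):
  row 1: a1 b12 a3 b14 b15 b16 b17
  row 2: a1 a2 a3 a4 b25 b26 b27
  row 3: a1 b32 b33 a4 a5 a6 a7
Rows 2 and 3 agree on MName; apply MName→ProjID and equate their ProjID entries.
Rows 2 and 3 agree on PName, ProjID; apply PName, ProjID→DeptNo and equate their DeptNo entries.
Rows 2 and 3 agree on DeptNo; apply DeptNo→Start and equate their Start entries.
Rows 2 and 3 agree on Start; apply Start→Budget, Client and equate their Budget, Client entries.
Row 2 is now all distinguished symbols — the join is lossless.

Yes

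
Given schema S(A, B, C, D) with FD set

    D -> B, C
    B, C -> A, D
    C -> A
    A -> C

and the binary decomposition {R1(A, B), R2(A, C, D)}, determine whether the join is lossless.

Common attributes: R1 ∩ R2 = {A}.
Closure of {A}: A → C applies, adding C. So (A)⁺ = {A, C}.
The closure contains neither all of R1 = {A, B} nor all of R2 = {A, C, D}, so the common attributes are not a superkey of either fragment. The join is lossy.

No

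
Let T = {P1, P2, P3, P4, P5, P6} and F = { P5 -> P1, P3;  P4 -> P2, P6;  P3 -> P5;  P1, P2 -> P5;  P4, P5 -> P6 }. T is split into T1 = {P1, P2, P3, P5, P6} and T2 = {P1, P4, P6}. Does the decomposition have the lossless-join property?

No

Common attributes: T1 ∩ T2 = {P1, P6}.
No dependency enlarges {P1, P6}, so (P1, P6)⁺ = {P1, P6}.
The closure contains neither all of T1 = {P1, P2, P3, P5, P6} nor all of T2 = {P1, P4, P6}, so the common attributes are not a superkey of either fragment. The join is lossy.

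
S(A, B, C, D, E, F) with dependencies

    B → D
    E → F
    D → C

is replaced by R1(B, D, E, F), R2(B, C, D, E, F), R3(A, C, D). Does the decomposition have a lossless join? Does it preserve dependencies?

Lossless test (chase): Rows 1 and 2 agree on D; apply D→C and equate their C entries. No row becomes fully distinguished — the join is lossy.
Dependency preservation: every FD's attributes lie within a single fragment, so each can be enforced locally — preserved.

lossy but dependency-preserving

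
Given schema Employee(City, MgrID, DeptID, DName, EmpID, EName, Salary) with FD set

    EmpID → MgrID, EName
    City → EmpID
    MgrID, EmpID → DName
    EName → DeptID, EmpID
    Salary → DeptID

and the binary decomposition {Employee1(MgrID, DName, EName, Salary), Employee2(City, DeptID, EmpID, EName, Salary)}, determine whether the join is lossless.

Common attributes: Employee1 ∩ Employee2 = {EName, Salary}.
Closure of {EName, Salary}: EName → DeptID, EmpID applies, adding DeptID, EmpID; EmpID → MgrID, EName applies, adding MgrID; MgrID, EmpID → DName applies, adding DName. So (EName, Salary)⁺ = {MgrID, DeptID, DName, EmpID, EName, Salary}.
This closure contains every attribute of Employee1, so Employee1 ∩ Employee2 → Employee1. The join is lossless.

Yes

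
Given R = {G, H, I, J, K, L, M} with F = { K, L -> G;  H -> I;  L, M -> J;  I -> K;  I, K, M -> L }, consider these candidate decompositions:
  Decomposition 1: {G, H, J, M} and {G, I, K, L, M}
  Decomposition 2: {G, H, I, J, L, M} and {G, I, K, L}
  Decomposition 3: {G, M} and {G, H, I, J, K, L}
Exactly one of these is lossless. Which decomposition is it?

Decomposition 2

Decomposition 1: common = {G, M}, closure = {G, M} → lossy.
Decomposition 2: common = {G, I, L}, closure = {G, I, K, L} → lossless.
Decomposition 3: common = {G}, closure = {G} → lossy.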